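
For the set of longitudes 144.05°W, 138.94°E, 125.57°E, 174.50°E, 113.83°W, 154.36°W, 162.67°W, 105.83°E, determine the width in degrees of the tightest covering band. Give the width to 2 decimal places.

140.34°

Sort the longitudes: -162.67°, -154.36°, -144.05°, -113.83°, +105.83°, +125.57°, +138.94°, +174.50°.
Eastward gaps between consecutive values (wrapping around): 8.31°, 10.31°, 30.22°, 219.66°, 19.74°, 13.37°, 35.56°, 22.83°.
Largest gap = 219.66° ⇒ minimal covering band is its complement: 360° − 219.66° = 140.34°.
Band runs from +105.83° eastward to -113.83°, crossing the antimeridian.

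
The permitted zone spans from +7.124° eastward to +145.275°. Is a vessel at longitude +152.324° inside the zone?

No

Band width going east from +7.124° to +145.275°: ((145.275 − 7.124) mod 360) = 138.151°.
Offset of +152.324° east of the west edge: ((152.324 − 7.124) mod 360) = 145.200°.
145.200° > 138.151° ⇒ outside.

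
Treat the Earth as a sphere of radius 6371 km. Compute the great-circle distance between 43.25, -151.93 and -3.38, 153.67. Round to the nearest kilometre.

7504 km

Δλ = 153.67 − -151.93 = 305.60°; wrapped into (−180°, 180°]: -54.40°.
Δφ = -3.38 − 43.25 = -46.63°.
a = sin²(Δφ/2) + cos φ₁ · cos φ₂ · sin²(Δλ/2) = 0.308567.
c = 2·atan2(√a, √(1−a)) = 1.17790 rad → d = 6371·c ≈ 7504.39 km.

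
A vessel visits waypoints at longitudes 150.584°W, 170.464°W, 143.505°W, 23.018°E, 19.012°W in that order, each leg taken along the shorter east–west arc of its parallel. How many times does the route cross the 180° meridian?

0

Leg 1: -150.584° → -170.464°, shortest Δλ = -19.88° (west) — does not cross 180°.
Leg 2: -170.464° → -143.505°, shortest Δλ = 26.959° (east) — does not cross 180°.
Leg 3: -143.505° → +23.018°, shortest Δλ = 166.523° (east) — does not cross 180°.
Leg 4: +23.018° → -19.012°, shortest Δλ = -42.03° (west) — does not cross 180°.
Total crossings: 0.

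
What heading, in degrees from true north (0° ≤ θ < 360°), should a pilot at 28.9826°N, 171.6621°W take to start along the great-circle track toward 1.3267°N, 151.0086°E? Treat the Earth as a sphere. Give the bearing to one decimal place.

Δλ = 151.0086 − -171.6621 = 322.6707°; wrapped into (−180°, 180°]: -37.3293°.
θ = atan2( sin Δλ · cos φ₂ , cos φ₁ · sin φ₂ − sin φ₁ · cos φ₂ · cos Δλ )
  = atan2(-0.60623, -0.36493) = -121.047° → normalised to [0°, 360°): 238.953°.

239.0°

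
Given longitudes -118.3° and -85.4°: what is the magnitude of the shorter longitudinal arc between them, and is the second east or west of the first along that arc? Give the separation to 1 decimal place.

32.9° east

Raw difference: -85.4 − -118.3 = 32.9°.
Normalise into (−180°, 180°]: 32.9° stays 32.9°.
Positive ⇒ the second point lies to the east; separation 32.9°.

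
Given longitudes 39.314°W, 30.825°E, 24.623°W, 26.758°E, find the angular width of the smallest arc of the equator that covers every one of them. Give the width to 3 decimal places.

70.139°

Sort the longitudes: -39.314°, -24.623°, +26.758°, +30.825°.
Eastward gaps between consecutive values (wrapping around): 14.691°, 51.381°, 4.067°, 289.861°.
Largest gap = 289.861° ⇒ minimal covering band is its complement: 360° − 289.861° = 70.139°.
Band runs from -39.314° eastward to +30.825°.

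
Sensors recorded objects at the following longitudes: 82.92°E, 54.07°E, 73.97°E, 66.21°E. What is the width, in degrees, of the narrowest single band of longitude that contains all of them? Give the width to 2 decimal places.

Sort the longitudes: +54.07°, +66.21°, +73.97°, +82.92°.
Eastward gaps between consecutive values (wrapping around): 12.14°, 7.76°, 8.95°, 331.15°.
Largest gap = 331.15° ⇒ minimal covering band is its complement: 360° − 331.15° = 28.85°.
Band runs from +54.07° eastward to +82.92°.

28.85°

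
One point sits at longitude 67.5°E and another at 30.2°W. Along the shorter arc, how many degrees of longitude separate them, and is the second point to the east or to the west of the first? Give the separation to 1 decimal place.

97.7° west

Raw difference: -30.2 − 67.5 = -97.7°.
Normalise into (−180°, 180°]: -97.7° stays -97.7°.
Negative ⇒ the second point lies to the west; separation 97.7°.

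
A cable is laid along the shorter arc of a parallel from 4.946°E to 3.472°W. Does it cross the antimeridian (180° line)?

No

Signed shortest Δλ = ((-3.472 − 4.946 + 180) mod 360) − 180 = -8.418°.
Going west by 8.418° from +4.946° reaches -3.472° without touching 180°.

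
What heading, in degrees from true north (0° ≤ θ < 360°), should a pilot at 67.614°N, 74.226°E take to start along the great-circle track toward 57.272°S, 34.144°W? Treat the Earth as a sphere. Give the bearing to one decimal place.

Δλ = -34.144 − 74.226 = -108.370°.
θ = atan2( sin Δλ · cos φ₂ , cos φ₁ · sin φ₂ − sin φ₁ · cos φ₂ · cos Δλ )
  = atan2(-0.51310, -0.16284) = -107.607° → normalised to [0°, 360°): 252.393°.

252.4°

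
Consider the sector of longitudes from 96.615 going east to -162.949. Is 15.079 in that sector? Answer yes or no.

Band width going east from +96.615° to -162.949°: ((-162.949 − 96.615) mod 360) = 100.436°.
Offset of +15.079° east of the west edge: ((15.079 − 96.615) mod 360) = 278.464°.
278.464° > 100.436° ⇒ outside.

No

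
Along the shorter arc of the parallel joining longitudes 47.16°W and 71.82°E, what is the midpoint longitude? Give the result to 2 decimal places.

Signed shortest Δλ from -47.16° to +71.82° is +118.98°.
Midpoint longitude = -47.16° + (+118.98°)/2 = -47.16° + 59.49° = +12.33°.

12.33°E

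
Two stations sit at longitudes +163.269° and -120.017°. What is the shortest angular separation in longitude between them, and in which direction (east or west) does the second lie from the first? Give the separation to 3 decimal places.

Raw difference: -120.017 − 163.269 = -283.286°.
Normalise into (−180°, 180°]: -283.286° + 360° = 76.714°.
Positive ⇒ the second point lies to the east; separation 76.714°.

76.714° east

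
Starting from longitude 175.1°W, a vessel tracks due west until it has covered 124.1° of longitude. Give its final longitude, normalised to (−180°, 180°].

Start at -175.1°; shift −124.1° → -299.2°.
-299.2° lies outside (−180°, 180°]; add 360° → +60.8°.

60.8°E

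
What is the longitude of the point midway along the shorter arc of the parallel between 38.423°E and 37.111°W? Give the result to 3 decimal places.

Signed shortest Δλ from +38.423° to -37.111° is -75.534°.
Midpoint longitude = +38.423° + (-75.534°)/2 = +38.423° − 37.767° = +0.656°.

0.656°E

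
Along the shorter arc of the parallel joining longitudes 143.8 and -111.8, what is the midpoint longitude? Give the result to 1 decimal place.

Signed shortest Δλ from +143.8° to -111.8° is +104.4°.
Midpoint longitude = +143.8° + (+104.4°)/2 = +143.8° + 52.2° = +196.0°.
Normalise into (−180°, 180°]: -164.0°.
(The naïve average (+143.8 + -111.8)/2 = 16.0° is on the wrong side of the globe.)

-164.0°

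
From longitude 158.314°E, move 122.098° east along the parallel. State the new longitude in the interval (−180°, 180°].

Start at +158.314°; shift +122.098° → +280.412°.
+280.412° lies outside (−180°, 180°]; subtract 360° → -79.588°.

79.588°W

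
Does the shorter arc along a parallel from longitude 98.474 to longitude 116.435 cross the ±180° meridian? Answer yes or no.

No

Signed shortest Δλ = ((116.435 − 98.474 + 180) mod 360) − 180 = 17.961°.
Going east by 17.961° from +98.474° reaches +116.435° without touching 180°.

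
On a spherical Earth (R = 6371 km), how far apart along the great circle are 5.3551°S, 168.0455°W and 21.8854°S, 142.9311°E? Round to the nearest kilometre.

Δλ = 142.9311 − -168.0455 = 310.9766°; wrapped into (−180°, 180°]: -49.0234°.
Δφ = -21.8854 − -5.3551 = -16.5303°.
a = sin²(Δφ/2) + cos φ₁ · cos φ₂ · sin²(Δλ/2) = 0.179688.
c = 2·atan2(√a, √(1−a)) = 0.87549 rad → d = 6371·c ≈ 5577.72 km.

5578 km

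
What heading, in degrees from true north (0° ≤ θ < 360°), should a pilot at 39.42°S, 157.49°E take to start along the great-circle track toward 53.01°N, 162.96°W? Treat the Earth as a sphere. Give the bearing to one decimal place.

22.8°

Δλ = -162.96 − 157.49 = -320.45°; wrapped into (−180°, 180°]: 39.55°.
θ = atan2( sin Δλ · cos φ₂ , cos φ₁ · sin φ₂ − sin φ₁ · cos φ₂ · cos Δλ )
  = atan2(0.38312, 0.91163) = 22.795° → normalised to [0°, 360°): 22.795°.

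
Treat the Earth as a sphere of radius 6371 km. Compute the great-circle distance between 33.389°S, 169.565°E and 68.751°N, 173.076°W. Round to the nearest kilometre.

11447 km

Δλ = -173.076 − 169.565 = -342.641°; wrapped into (−180°, 180°]: 17.359°.
Δφ = 68.751 − -33.389 = 102.140°.
a = sin²(Δφ/2) + cos φ₁ · cos φ₂ · sin²(Δλ/2) = 0.612042.
c = 2·atan2(√a, √(1−a)) = 1.79680 rad → d = 6371·c ≈ 11447.41 km.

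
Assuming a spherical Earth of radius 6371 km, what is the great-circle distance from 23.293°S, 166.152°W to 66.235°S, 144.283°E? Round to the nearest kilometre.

Δλ = 144.283 − -166.152 = 310.435°; wrapped into (−180°, 180°]: -49.565°.
Δφ = -66.235 − -23.293 = -42.942°.
a = sin²(Δφ/2) + cos φ₁ · cos φ₂ · sin²(Δλ/2) = 0.199015.
c = 2·atan2(√a, √(1−a)) = 0.92483 rad → d = 6371·c ≈ 5892.09 km.

5892 km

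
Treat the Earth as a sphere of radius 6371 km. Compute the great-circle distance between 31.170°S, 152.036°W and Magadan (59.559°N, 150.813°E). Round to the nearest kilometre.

Δλ = 150.813 − -152.036 = 302.849°; wrapped into (−180°, 180°]: -57.151°.
Δφ = 59.559 − -31.170 = 90.729°.
a = sin²(Δφ/2) + cos φ₁ · cos φ₂ · sin²(Δλ/2) = 0.605542.
c = 2·atan2(√a, √(1−a)) = 1.78348 rad → d = 6371·c ≈ 11362.56 km.

11363 km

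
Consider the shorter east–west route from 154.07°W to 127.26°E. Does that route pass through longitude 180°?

Yes

Naïve |127.26 − -154.07| = 281.33° > 180°, so the shorter arc goes the other way round — across 180°.
Signed shortest Δλ = ((127.26 − -154.07 + 180) mod 360) − 180 = -78.67°.
Going west by 78.67° from -154.07° passes through 180° before reaching +127.26°.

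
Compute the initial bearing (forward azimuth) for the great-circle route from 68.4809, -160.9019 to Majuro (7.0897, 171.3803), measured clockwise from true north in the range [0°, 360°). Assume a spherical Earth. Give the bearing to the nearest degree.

211°

Δλ = 171.3803 − -160.9019 = 332.2822°; wrapped into (−180°, 180°]: -27.7178°.
θ = atan2( sin Δλ · cos φ₂ , cos φ₁ · sin φ₂ − sin φ₁ · cos φ₂ · cos Δλ )
  = atan2(-0.46156, -0.77197) = -149.125° → normalised to [0°, 360°): 210.875°.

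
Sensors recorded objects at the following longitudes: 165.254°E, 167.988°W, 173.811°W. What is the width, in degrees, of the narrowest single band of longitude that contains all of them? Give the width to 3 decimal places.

26.758°

Sort the longitudes: -173.811°, -167.988°, +165.254°.
Eastward gaps between consecutive values (wrapping around): 5.823°, 333.242°, 20.935°.
Largest gap = 333.242° ⇒ minimal covering band is its complement: 360° − 333.242° = 26.758°.
Band runs from +165.254° eastward to -167.988°, crossing the antimeridian.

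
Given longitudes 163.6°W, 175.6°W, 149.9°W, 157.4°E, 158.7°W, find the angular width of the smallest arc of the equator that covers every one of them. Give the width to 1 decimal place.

52.7°

Sort the longitudes: -175.6°, -163.6°, -158.7°, -149.9°, +157.4°.
Eastward gaps between consecutive values (wrapping around): 12.0°, 4.9°, 8.8°, 307.3°, 27.0°.
Largest gap = 307.3° ⇒ minimal covering band is its complement: 360° − 307.3° = 52.7°.
Band runs from +157.4° eastward to -149.9°, crossing the antimeridian.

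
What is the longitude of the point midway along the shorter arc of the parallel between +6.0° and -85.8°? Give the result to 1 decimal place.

-39.9°

Signed shortest Δλ from +6.0° to -85.8° is -91.8°.
Midpoint longitude = +6.0° + (-91.8°)/2 = +6.0° − 45.9° = -39.9°.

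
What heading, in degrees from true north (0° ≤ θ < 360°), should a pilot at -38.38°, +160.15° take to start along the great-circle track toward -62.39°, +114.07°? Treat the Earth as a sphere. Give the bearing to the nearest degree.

214°

Δλ = 114.07 − 160.15 = -46.08°.
θ = atan2( sin Δλ · cos φ₂ , cos φ₁ · sin φ₂ − sin φ₁ · cos φ₂ · cos Δλ )
  = atan2(-0.33383, -0.49505) = -146.007° → normalised to [0°, 360°): 213.993°.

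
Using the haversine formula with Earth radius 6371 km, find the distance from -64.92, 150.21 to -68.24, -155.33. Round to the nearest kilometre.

Δλ = -155.33 − 150.21 = -305.54°; wrapped into (−180°, 180°]: 54.46°.
Δφ = -68.24 − -64.92 = -3.32°.
a = sin²(Δφ/2) + cos φ₁ · cos φ₂ · sin²(Δλ/2) = 0.033739.
c = 2·atan2(√a, √(1−a)) = 0.36946 rad → d = 6371·c ≈ 2353.84 km.

2354 km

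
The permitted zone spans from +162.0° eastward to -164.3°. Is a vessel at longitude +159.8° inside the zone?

Band width going east from +162.0° to -164.3°: ((-164.3 − 162.0) mod 360) = 33.7°.
Offset of +159.8° east of the west edge: ((159.8 − 162.0) mod 360) = 357.8°.
357.8° > 33.7° ⇒ outside.

No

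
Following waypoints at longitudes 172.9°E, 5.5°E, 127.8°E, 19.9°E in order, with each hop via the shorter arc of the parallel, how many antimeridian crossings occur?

0

Leg 1: +172.9° → +5.5°, shortest Δλ = -167.4° (west) — does not cross 180°.
Leg 2: +5.5° → +127.8°, shortest Δλ = 122.3° (east) — does not cross 180°.
Leg 3: +127.8° → +19.9°, shortest Δλ = -107.9° (west) — does not cross 180°.
Total crossings: 0.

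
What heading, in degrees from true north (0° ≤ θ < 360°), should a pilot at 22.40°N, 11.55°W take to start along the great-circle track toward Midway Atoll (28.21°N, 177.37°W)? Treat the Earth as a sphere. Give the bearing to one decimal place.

344.2°

Δλ = -177.37 − -11.55 = -165.82°.
θ = atan2( sin Δλ · cos φ₂ , cos φ₁ · sin φ₂ − sin φ₁ · cos φ₂ · cos Δλ )
  = atan2(-0.21587, 0.76261) = -15.805° → normalised to [0°, 360°): 344.195°.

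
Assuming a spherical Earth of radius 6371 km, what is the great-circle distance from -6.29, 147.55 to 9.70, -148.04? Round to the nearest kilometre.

Δλ = -148.04 − 147.55 = -295.59°; wrapped into (−180°, 180°]: 64.41°.
Δφ = 9.70 − -6.29 = 15.99°.
a = sin²(Δφ/2) + cos φ₁ · cos φ₂ · sin²(Δλ/2) = 0.297635.
c = 2·atan2(√a, √(1−a)) = 1.15411 rad → d = 6371·c ≈ 7352.85 km.

7353 km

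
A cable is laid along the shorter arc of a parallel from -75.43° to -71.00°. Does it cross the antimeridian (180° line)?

No

Signed shortest Δλ = ((-71.00 − -75.43 + 180) mod 360) − 180 = 4.43°.
Going east by 4.43° from -75.43° reaches -71.00° without touching 180°.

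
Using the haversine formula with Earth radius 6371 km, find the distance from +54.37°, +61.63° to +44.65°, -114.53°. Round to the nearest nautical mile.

Δλ = -114.53 − 61.63 = -176.16°.
Δφ = 44.65 − 54.37 = -9.72°.
a = sin²(Δφ/2) + cos φ₁ · cos φ₂ · sin²(Δλ/2) = 0.421145.
c = 2·atan2(√a, √(1−a)) = 1.41243 rad → d = 6371·c ≈ 8998.56 km ≈ 4858.84 nmi.

4859 nmi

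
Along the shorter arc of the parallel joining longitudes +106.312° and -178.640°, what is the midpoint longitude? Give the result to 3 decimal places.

Signed shortest Δλ from +106.312° to -178.640° is +75.048°.
Midpoint longitude = +106.312° + (+75.048°)/2 = +106.312° + 37.524° = +143.836°.
(The naïve average (+106.312 + -178.640)/2 = -36.164° is on the wrong side of the globe.)

+143.836°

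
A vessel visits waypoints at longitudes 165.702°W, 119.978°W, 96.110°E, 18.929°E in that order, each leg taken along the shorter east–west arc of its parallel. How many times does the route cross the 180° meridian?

1

Leg 1: -165.702° → -119.978°, shortest Δλ = 45.724° (east) — does not cross 180°.
Leg 2: -119.978° → +96.110°, shortest Δλ = -143.912° (west) — crosses 180°.
Leg 3: +96.110° → +18.929°, shortest Δλ = -77.181° (west) — does not cross 180°.
Total crossings: 1.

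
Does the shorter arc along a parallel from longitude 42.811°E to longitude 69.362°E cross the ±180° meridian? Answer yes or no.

Signed shortest Δλ = ((69.362 − 42.811 + 180) mod 360) − 180 = 26.551°.
Going east by 26.551° from +42.811° reaches +69.362° without touching 180°.

No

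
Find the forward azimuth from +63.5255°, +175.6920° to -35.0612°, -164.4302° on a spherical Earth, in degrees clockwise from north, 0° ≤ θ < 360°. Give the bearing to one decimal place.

Δλ = -164.4302 − 175.6920 = -340.1222°; wrapped into (−180°, 180°]: 19.8778°.
θ = atan2( sin Δλ · cos φ₂ , cos φ₁ · sin φ₂ − sin φ₁ · cos φ₂ · cos Δλ )
  = atan2(0.27832, -0.94514) = 163.592° → normalised to [0°, 360°): 163.592°.

163.6°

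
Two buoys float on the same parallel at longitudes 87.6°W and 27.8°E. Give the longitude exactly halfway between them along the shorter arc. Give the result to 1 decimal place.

29.9°W

Signed shortest Δλ from -87.6° to +27.8° is +115.4°.
Midpoint longitude = -87.6° + (+115.4°)/2 = -87.6° + 57.7° = -29.9°.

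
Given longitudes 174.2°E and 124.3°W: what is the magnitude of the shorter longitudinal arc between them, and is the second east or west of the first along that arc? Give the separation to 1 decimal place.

61.5° east

Raw difference: -124.3 − 174.2 = -298.5°.
Normalise into (−180°, 180°]: -298.5° + 360° = 61.5°.
Positive ⇒ the second point lies to the east; separation 61.5°.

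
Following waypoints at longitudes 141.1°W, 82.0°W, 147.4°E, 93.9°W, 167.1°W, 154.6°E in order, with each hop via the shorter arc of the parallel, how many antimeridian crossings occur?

Leg 1: -141.1° → -82.0°, shortest Δλ = 59.1° (east) — does not cross 180°.
Leg 2: -82.0° → +147.4°, shortest Δλ = -130.6° (west) — crosses 180°.
Leg 3: +147.4° → -93.9°, shortest Δλ = 118.7° (east) — crosses 180°.
Leg 4: -93.9° → -167.1°, shortest Δλ = -73.2° (west) — does not cross 180°.
Leg 5: -167.1° → +154.6°, shortest Δλ = -38.3° (west) — crosses 180°.
Total crossings: 3.

3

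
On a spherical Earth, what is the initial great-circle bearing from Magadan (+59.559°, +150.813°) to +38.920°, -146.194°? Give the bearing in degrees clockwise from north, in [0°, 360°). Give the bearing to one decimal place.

88.9°

Δλ = -146.194 − 150.813 = -297.007°; wrapped into (−180°, 180°]: 62.993°.
θ = atan2( sin Δλ · cos φ₂ , cos φ₁ · sin φ₂ − sin φ₁ · cos φ₂ · cos Δλ )
  = atan2(0.69318, 0.01370) = 88.868° → normalised to [0°, 360°): 88.868°.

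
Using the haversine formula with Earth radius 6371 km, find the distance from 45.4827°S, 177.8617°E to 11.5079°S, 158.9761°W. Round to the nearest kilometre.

4369 km

Δλ = -158.9761 − 177.8617 = -336.8378°; wrapped into (−180°, 180°]: 23.1622°.
Δφ = -11.5079 − -45.4827 = 33.9748°.
a = sin²(Δφ/2) + cos φ₁ · cos φ₂ · sin²(Δλ/2) = 0.113047.
c = 2·atan2(√a, √(1−a)) = 0.68581 rad → d = 6371·c ≈ 4369.30 km.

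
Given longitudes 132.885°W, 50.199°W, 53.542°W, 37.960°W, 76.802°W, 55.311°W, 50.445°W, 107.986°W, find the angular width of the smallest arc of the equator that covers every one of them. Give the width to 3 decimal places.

94.925°

Sort the longitudes: -132.885°, -107.986°, -76.802°, -55.311°, -53.542°, -50.445°, -50.199°, -37.960°.
Eastward gaps between consecutive values (wrapping around): 24.899°, 31.184°, 21.491°, 1.769°, 3.097°, 0.246°, 12.239°, 265.075°.
Largest gap = 265.075° ⇒ minimal covering band is its complement: 360° − 265.075° = 94.925°.
Band runs from -132.885° eastward to -37.960°.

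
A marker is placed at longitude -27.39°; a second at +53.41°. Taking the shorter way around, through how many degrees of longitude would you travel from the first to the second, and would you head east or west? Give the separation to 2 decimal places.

80.80° east

Raw difference: 53.41 − -27.39 = 80.8°.
Normalise into (−180°, 180°]: 80.8° stays 80.8°.
Positive ⇒ the second point lies to the east; separation 80.80°.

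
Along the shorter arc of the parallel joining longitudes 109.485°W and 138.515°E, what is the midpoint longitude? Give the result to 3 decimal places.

Signed shortest Δλ from -109.485° to +138.515° is -112.000°.
Midpoint longitude = -109.485° + (-112.000°)/2 = -109.485° − 56.000° = -165.485°.
(The naïve average (-109.485 + +138.515)/2 = 14.515° is on the wrong side of the globe.)

165.485°W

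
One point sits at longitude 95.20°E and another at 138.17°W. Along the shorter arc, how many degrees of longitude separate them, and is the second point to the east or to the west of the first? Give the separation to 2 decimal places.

Raw difference: -138.17 − 95.20 = -233.37°.
Normalise into (−180°, 180°]: -233.37° + 360° = 126.63°.
Positive ⇒ the second point lies to the east; separation 126.63°.

126.63° east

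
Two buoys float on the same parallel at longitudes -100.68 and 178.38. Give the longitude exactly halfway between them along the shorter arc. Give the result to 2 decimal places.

Signed shortest Δλ from -100.68° to +178.38° is -80.94°.
Midpoint longitude = -100.68° + (-80.94°)/2 = -100.68° − 40.47° = -141.15°.
(The naïve average (-100.68 + +178.38)/2 = 38.85° is on the wrong side of the globe.)

-141.15°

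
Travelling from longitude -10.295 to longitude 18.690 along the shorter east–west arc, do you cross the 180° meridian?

Signed shortest Δλ = ((18.690 − -10.295 + 180) mod 360) − 180 = 28.985°.
Going east by 28.985° from -10.295° reaches +18.690° without touching 180°.

No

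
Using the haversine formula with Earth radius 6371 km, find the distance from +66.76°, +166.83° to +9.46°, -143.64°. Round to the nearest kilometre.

Δλ = -143.64 − 166.83 = -310.47°; wrapped into (−180°, 180°]: 49.53°.
Δφ = 9.46 − 66.76 = -57.30°.
a = sin²(Δφ/2) + cos φ₁ · cos φ₂ · sin²(Δλ/2) = 0.298178.
c = 2·atan2(√a, √(1−a)) = 1.15530 rad → d = 6371·c ≈ 7360.41 km.

7360 km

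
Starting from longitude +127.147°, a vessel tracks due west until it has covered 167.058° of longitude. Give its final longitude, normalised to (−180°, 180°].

-39.911°

Start at +127.147°; shift −167.058° → -39.911°.
-39.911° already lies in (−180°, 180°].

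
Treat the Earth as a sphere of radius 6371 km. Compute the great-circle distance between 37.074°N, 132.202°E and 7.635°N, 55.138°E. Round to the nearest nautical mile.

4509 nmi

Δλ = 55.138 − 132.202 = -77.064°.
Δφ = 7.635 − 37.074 = -29.439°.
a = sin²(Δφ/2) + cos φ₁ · cos φ₂ · sin²(Δλ/2) = 0.371439.
c = 2·atan2(√a, √(1−a)) = 1.31075 rad → d = 6371·c ≈ 8350.81 km ≈ 4509.08 nmi.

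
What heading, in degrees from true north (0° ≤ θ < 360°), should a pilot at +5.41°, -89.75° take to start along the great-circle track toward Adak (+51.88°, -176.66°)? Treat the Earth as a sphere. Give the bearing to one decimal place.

321.7°

Δλ = -176.66 − -89.75 = -86.91°.
θ = atan2( sin Δλ · cos φ₂ , cos φ₁ · sin φ₂ − sin φ₁ · cos φ₂ · cos Δλ )
  = atan2(-0.61641, 0.78008) = -38.316° → normalised to [0°, 360°): 321.684°.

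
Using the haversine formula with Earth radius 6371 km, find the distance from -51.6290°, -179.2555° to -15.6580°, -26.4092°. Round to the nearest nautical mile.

Δλ = -26.4092 − -179.2555 = 152.8463°.
Δφ = -15.6580 − -51.6290 = 35.9710°.
a = sin²(Δφ/2) + cos φ₁ · cos φ₂ · sin²(Δλ/2) = 0.660119.
c = 2·atan2(√a, √(1−a)) = 1.89678 rad → d = 6371·c ≈ 12084.37 km ≈ 6525.04 nmi.

6525 nmi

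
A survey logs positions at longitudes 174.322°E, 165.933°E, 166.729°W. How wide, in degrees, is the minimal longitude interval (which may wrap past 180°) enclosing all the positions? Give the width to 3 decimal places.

Sort the longitudes: -166.729°, +165.933°, +174.322°.
Eastward gaps between consecutive values (wrapping around): 332.662°, 8.389°, 18.949°.
Largest gap = 332.662° ⇒ minimal covering band is its complement: 360° − 332.662° = 27.338°.
Band runs from +165.933° eastward to -166.729°, crossing the antimeridian.

27.338°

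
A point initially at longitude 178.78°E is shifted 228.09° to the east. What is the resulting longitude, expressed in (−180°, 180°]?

Start at +178.78°; shift +228.09° → +406.87°.
+406.87° lies outside (−180°, 180°]; subtract 360° → +46.87°.

46.87°E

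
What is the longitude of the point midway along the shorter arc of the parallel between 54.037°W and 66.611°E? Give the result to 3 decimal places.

Signed shortest Δλ from -54.037° to +66.611° is +120.648°.
Midpoint longitude = -54.037° + (+120.648°)/2 = -54.037° + 60.324° = +6.287°.

6.287°E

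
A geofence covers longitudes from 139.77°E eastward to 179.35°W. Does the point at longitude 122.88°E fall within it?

No

Band width going east from +139.77° to -179.35°: ((-179.35 − 139.77) mod 360) = 40.88°.
Offset of +122.88° east of the west edge: ((122.88 − 139.77) mod 360) = 343.11°.
343.11° > 40.88° ⇒ outside.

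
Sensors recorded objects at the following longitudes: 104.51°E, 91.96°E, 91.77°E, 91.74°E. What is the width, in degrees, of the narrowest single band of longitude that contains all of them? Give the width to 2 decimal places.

Sort the longitudes: +91.74°, +91.77°, +91.96°, +104.51°.
Eastward gaps between consecutive values (wrapping around): 0.03°, 0.19°, 12.55°, 347.23°.
Largest gap = 347.23° ⇒ minimal covering band is its complement: 360° − 347.23° = 12.77°.
Band runs from +91.74° eastward to +104.51°.

12.77°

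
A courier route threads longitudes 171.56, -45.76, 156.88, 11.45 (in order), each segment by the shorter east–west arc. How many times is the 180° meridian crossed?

2

Leg 1: +171.56° → -45.76°, shortest Δλ = 142.68° (east) — crosses 180°.
Leg 2: -45.76° → +156.88°, shortest Δλ = -157.36° (west) — crosses 180°.
Leg 3: +156.88° → +11.45°, shortest Δλ = -145.43° (west) — does not cross 180°.
Total crossings: 2.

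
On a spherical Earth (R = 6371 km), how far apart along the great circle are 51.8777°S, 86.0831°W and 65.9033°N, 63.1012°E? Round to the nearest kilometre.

17698 km

Δλ = 63.1012 − -86.0831 = 149.1843°.
Δφ = 65.9033 − -51.8777 = 117.7810°.
a = sin²(Δφ/2) + cos φ₁ · cos φ₂ · sin²(Δλ/2) = 0.967302.
c = 2·atan2(√a, √(1−a)) = 2.77794 rad → d = 6371·c ≈ 17698.25 km.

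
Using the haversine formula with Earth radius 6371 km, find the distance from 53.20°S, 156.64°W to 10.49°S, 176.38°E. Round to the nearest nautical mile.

Δλ = 176.38 − -156.64 = 333.02°; wrapped into (−180°, 180°]: -26.98°.
Δφ = -10.49 − -53.20 = 42.71°.
a = sin²(Δφ/2) + cos φ₁ · cos φ₂ · sin²(Δλ/2) = 0.164654.
c = 2·atan2(√a, √(1−a)) = 0.83566 rad → d = 6371·c ≈ 5323.97 km ≈ 2874.71 nmi.

2875 nmi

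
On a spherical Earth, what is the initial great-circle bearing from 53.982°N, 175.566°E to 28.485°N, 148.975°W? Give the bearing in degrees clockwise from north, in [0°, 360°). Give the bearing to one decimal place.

Δλ = -148.975 − 175.566 = -324.541°; wrapped into (−180°, 180°]: 35.459°.
θ = atan2( sin Δλ · cos φ₂ , cos φ₁ · sin φ₂ − sin φ₁ · cos φ₂ · cos Δλ )
  = atan2(0.50989, -0.29861) = 120.355° → normalised to [0°, 360°): 120.355°.

120.4°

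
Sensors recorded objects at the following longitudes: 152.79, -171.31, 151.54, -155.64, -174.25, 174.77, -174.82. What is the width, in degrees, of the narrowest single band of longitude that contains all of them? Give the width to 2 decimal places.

Sort the longitudes: -174.82°, -174.25°, -171.31°, -155.64°, +151.54°, +152.79°, +174.77°.
Eastward gaps between consecutive values (wrapping around): 0.57°, 2.94°, 15.67°, 307.18°, 1.25°, 21.98°, 10.41°.
Largest gap = 307.18° ⇒ minimal covering band is its complement: 360° − 307.18° = 52.82°.
Band runs from +151.54° eastward to -155.64°, crossing the antimeridian.

52.82°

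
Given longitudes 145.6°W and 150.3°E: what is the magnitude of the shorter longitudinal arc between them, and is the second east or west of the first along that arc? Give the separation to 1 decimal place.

64.1° west

Raw difference: 150.3 − -145.6 = 295.9°.
Normalise into (−180°, 180°]: 295.9° − 360° = -64.1°.
Negative ⇒ the second point lies to the west; separation 64.1°.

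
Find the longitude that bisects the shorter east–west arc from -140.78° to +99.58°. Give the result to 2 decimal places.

+159.40°

Signed shortest Δλ from -140.78° to +99.58° is -119.64°.
Midpoint longitude = -140.78° + (-119.64°)/2 = -140.78° − 59.82° = -200.60°.
Normalise into (−180°, 180°]: +159.40°.
(The naïve average (-140.78 + +99.58)/2 = -20.6° is on the wrong side of the globe.)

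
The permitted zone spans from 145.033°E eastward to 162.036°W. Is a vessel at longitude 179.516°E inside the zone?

Yes

Band width going east from +145.033° to -162.036°: ((-162.036 − 145.033) mod 360) = 52.931°.
Offset of +179.516° east of the west edge: ((179.516 − 145.033) mod 360) = 34.483°.
34.483° ≤ 52.931° ⇒ inside.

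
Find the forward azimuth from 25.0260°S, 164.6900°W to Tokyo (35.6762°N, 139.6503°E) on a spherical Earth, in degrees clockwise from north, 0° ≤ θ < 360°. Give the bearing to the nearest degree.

Δλ = 139.6503 − -164.6900 = 304.3403°; wrapped into (−180°, 180°]: -55.6597°.
θ = atan2( sin Δλ · cos φ₂ , cos φ₁ · sin φ₂ − sin φ₁ · cos φ₂ · cos Δλ )
  = atan2(-0.67074, 0.72230) = -42.880° → normalised to [0°, 360°): 317.120°.

317°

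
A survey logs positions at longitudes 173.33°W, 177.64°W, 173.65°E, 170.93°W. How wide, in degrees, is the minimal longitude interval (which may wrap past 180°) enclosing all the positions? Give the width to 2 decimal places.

15.42°

Sort the longitudes: -177.64°, -173.33°, -170.93°, +173.65°.
Eastward gaps between consecutive values (wrapping around): 4.31°, 2.40°, 344.58°, 8.71°.
Largest gap = 344.58° ⇒ minimal covering band is its complement: 360° − 344.58° = 15.42°.
Band runs from +173.65° eastward to -170.93°, crossing the antimeridian.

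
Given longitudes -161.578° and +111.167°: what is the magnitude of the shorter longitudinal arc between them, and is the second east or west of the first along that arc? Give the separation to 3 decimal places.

87.255° west

Raw difference: 111.167 − -161.578 = 272.745°.
Normalise into (−180°, 180°]: 272.745° − 360° = -87.255°.
Negative ⇒ the second point lies to the west; separation 87.255°.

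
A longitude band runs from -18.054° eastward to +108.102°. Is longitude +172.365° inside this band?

Band width going east from -18.054° to +108.102°: ((108.102 − -18.054) mod 360) = 126.156°.
Offset of +172.365° east of the west edge: ((172.365 − -18.054) mod 360) = 190.419°.
190.419° > 126.156° ⇒ outside.

No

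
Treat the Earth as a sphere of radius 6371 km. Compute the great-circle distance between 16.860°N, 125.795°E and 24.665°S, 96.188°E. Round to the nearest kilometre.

Δλ = 96.188 − 125.795 = -29.607°.
Δφ = -24.665 − 16.860 = -41.525°.
a = sin²(Δφ/2) + cos φ₁ · cos φ₂ · sin²(Δλ/2) = 0.182443.
c = 2·atan2(√a, √(1−a)) = 0.88264 rad → d = 6371·c ≈ 5623.30 km.

5623 km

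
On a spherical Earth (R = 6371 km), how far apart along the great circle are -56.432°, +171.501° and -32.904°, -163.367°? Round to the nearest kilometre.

Δλ = -163.367 − 171.501 = -334.868°; wrapped into (−180°, 180°]: 25.132°.
Δφ = -32.904 − -56.432 = 23.528°.
a = sin²(Δφ/2) + cos φ₁ · cos φ₂ · sin²(Δλ/2) = 0.063541.
c = 2·atan2(√a, √(1−a)) = 0.50965 rad → d = 6371·c ≈ 3246.95 km.

3247 km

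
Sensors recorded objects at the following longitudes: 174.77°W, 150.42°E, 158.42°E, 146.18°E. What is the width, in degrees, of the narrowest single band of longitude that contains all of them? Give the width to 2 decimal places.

Sort the longitudes: -174.77°, +146.18°, +150.42°, +158.42°.
Eastward gaps between consecutive values (wrapping around): 320.95°, 4.24°, 8.00°, 26.81°.
Largest gap = 320.95° ⇒ minimal covering band is its complement: 360° − 320.95° = 39.05°.
Band runs from +146.18° eastward to -174.77°, crossing the antimeridian.

39.05°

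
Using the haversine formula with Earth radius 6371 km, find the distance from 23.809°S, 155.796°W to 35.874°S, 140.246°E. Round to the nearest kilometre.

Δλ = 140.246 − -155.796 = 296.042°; wrapped into (−180°, 180°]: -63.958°.
Δφ = -35.874 − -23.809 = -12.065°.
a = sin²(Δφ/2) + cos φ₁ · cos φ₂ · sin²(Δλ/2) = 0.218981.
c = 2·atan2(√a, √(1−a)) = 0.97395 rad → d = 6371·c ≈ 6205.03 km.

6205 km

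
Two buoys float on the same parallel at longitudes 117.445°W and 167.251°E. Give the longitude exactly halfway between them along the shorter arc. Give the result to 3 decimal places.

155.097°W

Signed shortest Δλ from -117.445° to +167.251° is -75.304°.
Midpoint longitude = -117.445° + (-75.304°)/2 = -117.445° − 37.652° = -155.097°.
(The naïve average (-117.445 + +167.251)/2 = 24.903° is on the wrong side of the globe.)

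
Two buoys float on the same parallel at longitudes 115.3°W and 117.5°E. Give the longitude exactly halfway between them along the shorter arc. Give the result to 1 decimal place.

Signed shortest Δλ from -115.3° to +117.5° is -127.2°.
Midpoint longitude = -115.3° + (-127.2°)/2 = -115.3° − 63.6° = -178.9°.
(The naïve average (-115.3 + +117.5)/2 = 1.1° is on the wrong side of the globe.)

178.9°W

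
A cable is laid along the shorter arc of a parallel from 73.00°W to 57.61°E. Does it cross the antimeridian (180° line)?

No

Signed shortest Δλ = ((57.61 − -73.00 + 180) mod 360) − 180 = 130.61°.
Going east by 130.61° from -73.00° reaches +57.61° without touching 180°.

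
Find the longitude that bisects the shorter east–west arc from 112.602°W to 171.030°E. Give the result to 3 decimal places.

Signed shortest Δλ from -112.602° to +171.030° is -76.368°.
Midpoint longitude = -112.602° + (-76.368°)/2 = -112.602° − 38.184° = -150.786°.
(The naïve average (-112.602 + +171.030)/2 = 29.214° is on the wrong side of the globe.)

150.786°W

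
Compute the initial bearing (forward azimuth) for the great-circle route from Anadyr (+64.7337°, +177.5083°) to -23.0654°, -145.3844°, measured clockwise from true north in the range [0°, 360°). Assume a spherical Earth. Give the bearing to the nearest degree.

Δλ = -145.3844 − 177.5083 = -322.8927°; wrapped into (−180°, 180°]: 37.1073°.
θ = atan2( sin Δλ · cos φ₂ , cos φ₁ · sin φ₂ − sin φ₁ · cos φ₂ · cos Δλ )
  = atan2(0.55508, -0.83078) = 146.251° → normalised to [0°, 360°): 146.251°.

146°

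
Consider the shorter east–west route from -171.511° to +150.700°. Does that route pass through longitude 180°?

Naïve |150.700 − -171.511| = 322.211° > 180°, so the shorter arc goes the other way round — across 180°.
Signed shortest Δλ = ((150.700 − -171.511 + 180) mod 360) − 180 = -37.789°.
Going west by 37.789° from -171.511° passes through 180° before reaching +150.700°.

Yes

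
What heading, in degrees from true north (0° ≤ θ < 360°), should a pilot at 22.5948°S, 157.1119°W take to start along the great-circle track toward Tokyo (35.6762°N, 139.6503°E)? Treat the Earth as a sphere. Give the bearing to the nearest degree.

313°

Δλ = 139.6503 − -157.1119 = 296.7622°; wrapped into (−180°, 180°]: -63.2378°.
θ = atan2( sin Δλ · cos φ₂ , cos φ₁ · sin φ₂ − sin φ₁ · cos φ₂ · cos Δλ )
  = atan2(-0.72531, 0.67898) = -46.890° → normalised to [0°, 360°): 313.110°.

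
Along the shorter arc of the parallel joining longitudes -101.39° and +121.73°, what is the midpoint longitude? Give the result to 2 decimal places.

-169.83°

Signed shortest Δλ from -101.39° to +121.73° is -136.88°.
Midpoint longitude = -101.39° + (-136.88°)/2 = -101.39° − 68.44° = -169.83°.
(The naïve average (-101.39 + +121.73)/2 = 10.17° is on the wrong side of the globe.)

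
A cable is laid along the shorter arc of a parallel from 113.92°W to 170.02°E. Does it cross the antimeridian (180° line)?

Naïve |170.02 − -113.92| = 283.94° > 180°, so the shorter arc goes the other way round — across 180°.
Signed shortest Δλ = ((170.02 − -113.92 + 180) mod 360) − 180 = -76.06°.
Going west by 76.06° from -113.92° passes through 180° before reaching +170.02°.

Yes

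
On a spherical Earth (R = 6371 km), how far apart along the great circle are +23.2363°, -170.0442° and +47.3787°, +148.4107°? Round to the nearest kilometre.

Δλ = 148.4107 − -170.0442 = 318.4549°; wrapped into (−180°, 180°]: -41.5451°.
Δφ = 47.3787 − 23.2363 = 24.1424°.
a = sin²(Δφ/2) + cos φ₁ · cos φ₂ · sin²(Δλ/2) = 0.121999.
c = 2·atan2(√a, √(1−a)) = 0.71361 rad → d = 6371·c ≈ 4546.43 km.

4546 km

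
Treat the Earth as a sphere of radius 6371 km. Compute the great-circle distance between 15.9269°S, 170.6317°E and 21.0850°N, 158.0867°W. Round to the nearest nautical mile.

2887 nmi

Δλ = -158.0867 − 170.6317 = -328.7184°; wrapped into (−180°, 180°]: 31.2816°.
Δφ = 21.0850 − -15.9269 = 37.0119°.
a = sin²(Δφ/2) + cos φ₁ · cos φ₂ · sin²(Δλ/2) = 0.165962.
c = 2·atan2(√a, √(1−a)) = 0.83918 rad → d = 6371·c ≈ 5346.39 km ≈ 2886.82 nmi.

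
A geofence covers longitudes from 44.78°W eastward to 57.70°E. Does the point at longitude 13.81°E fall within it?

Band width going east from -44.78° to +57.70°: ((57.70 − -44.78) mod 360) = 102.48°.
Offset of +13.81° east of the west edge: ((13.81 − -44.78) mod 360) = 58.59°.
58.59° ≤ 102.48° ⇒ inside.

Yes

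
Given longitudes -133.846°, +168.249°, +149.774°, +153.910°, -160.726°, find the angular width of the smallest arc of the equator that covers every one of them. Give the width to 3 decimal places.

Sort the longitudes: -160.726°, -133.846°, +149.774°, +153.910°, +168.249°.
Eastward gaps between consecutive values (wrapping around): 26.880°, 283.620°, 4.136°, 14.339°, 31.025°.
Largest gap = 283.620° ⇒ minimal covering band is its complement: 360° − 283.620° = 76.380°.
Band runs from +149.774° eastward to -133.846°, crossing the antimeridian.

76.380°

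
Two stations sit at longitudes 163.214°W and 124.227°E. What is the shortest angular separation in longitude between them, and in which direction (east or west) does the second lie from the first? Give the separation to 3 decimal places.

72.559° west

Raw difference: 124.227 − -163.214 = 287.441°.
Normalise into (−180°, 180°]: 287.441° − 360° = -72.559°.
Negative ⇒ the second point lies to the west; separation 72.559°.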